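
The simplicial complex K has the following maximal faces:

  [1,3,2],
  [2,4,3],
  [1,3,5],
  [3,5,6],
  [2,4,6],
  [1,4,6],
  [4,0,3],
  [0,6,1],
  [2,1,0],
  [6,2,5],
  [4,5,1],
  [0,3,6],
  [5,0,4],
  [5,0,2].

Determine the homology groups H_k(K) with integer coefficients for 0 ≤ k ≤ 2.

Order the vertices as 0 < 1 < 2 < 3 < 4 < 5 < 6. Listing each simplex with vertices in this order, K has dimension 2 with simplices:

  0-simplices (7): [0], [1], [2], [3], [4], [5], [6]
  1-simplices (21): [0,1], [0,2], [0,3], [0,4], [0,5], [0,6], [1,2], [1,3], [1,4], [1,5], [1,6], [2,3], [2,4], [2,5], [2,6], [3,4], [3,5], [3,6], [4,5], [4,6], [5,6]
  2-simplices (14): [0,1,2], [0,1,6], [0,2,5], [0,3,4], [0,3,6], [0,4,5], [1,2,3], [1,3,5], [1,4,5], [1,4,6], [2,3,4], [2,4,6], [2,5,6], [3,5,6]

so the chain groups are C_0 ≅ Z^7, C_1 ≅ Z^21, C_2 ≅ Z^14.

The boundary map ∂_1: C_1 → C_0 maps an edge to its endpoints' difference, ∂[p,q] = q − p.
As a 7×21 matrix over Z this has rank 6, with invariant factors (1,1,1,1,1,1).

∂_2: C_2 → C_1 sends each 2-simplex [p,q,r] to [q,r] − [p,r] + [p,q]. For instance
  ∂[0,2,5] = [2,5] − [0,5] + [0,2],
  ∂[0,3,4] = [3,4] − [0,4] + [0,3].
The 21×14 boundary matrix has rank 13 and Smith normal form diag(1,1,1,1,1,1,1,1,1,1,1,1,1).

Computing H_k = (kernel of ∂_k) / (image of ∂_{k+1}):

  H_0: rank C_0 − rank ∂_1 = 7 − 6 = 1, and the invariant factors of ∂_1 are all 1, so H_0 ≅ Z.
  H_1: rank ker ∂_1 − rank ∂_2 = (21 − 6) − 13 = 2, and the invariant factors of ∂_2 are all 1, so H_1 ≅ Z^2.
  H_2: rank ker ∂_2 − rank ∂_3 = (14 − 13) − 0 = 1, and there is no ∂_3, so H_2 ≅ Z.

H_0 ≅ Z,  H_1 ≅ Z^2,  H_2 ≅ Z.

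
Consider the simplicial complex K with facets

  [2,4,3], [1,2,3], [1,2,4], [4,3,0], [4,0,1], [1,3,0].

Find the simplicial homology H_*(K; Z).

K has 5 vertices, 9 edges, 6 triangles.
rank ∂_0 = 0, rank ∂_1 = 4 ⇒ b_0 = 5 − 0 − 4 = 1; all invariant factors of ∂_1 are 1 so no torsion. So H_0 = Z.
rank ∂_1 = 4, rank ∂_2 = 5 ⇒ b_1 = 9 − 4 − 5 = 0; all invariant factors of ∂_2 are 1 so no torsion. So H_1 = 0.
rank ∂_2 = 5, rank ∂_3 = 0 ⇒ b_2 = 6 − 5 − 0 = 1. So H_2 = Z.

H_0 ≅ Z,  H_1 = 0,  H_2 ≅ Z.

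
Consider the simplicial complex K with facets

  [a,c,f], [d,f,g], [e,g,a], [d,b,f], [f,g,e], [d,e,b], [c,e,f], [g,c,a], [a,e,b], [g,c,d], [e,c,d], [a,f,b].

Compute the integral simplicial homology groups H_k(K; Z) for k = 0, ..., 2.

H_0 = Z,  H_1 = Z/2,  H_2 = 0.

Take the total order a < b < c < d < e < f < g on the vertex set. Then K (dimension 2) consists of the simplices:

  0-simplices (7): a, b, c, d, e, f, g
  1-simplices (18): ab, ac, ae, af, ag, bd, be, bf, cd, ce, cf, cg, de, df, dg, ef, eg, fg
  2-simplices (12): abe, abf, acf, acg, aeg, bde, bdf, cde, cdg, cef, dfg, efg

giving chain groups C_0 ≅ Z^7, C_1 ≅ Z^18, C_2 ≅ Z^12.

∂_1: C_1 → C_0 sends each edge [p,q] (with p < q) to q − p. For instance
  ∂cf = f − c.
The resulting 7×18 matrix has rank 6, and its Smith normal form has invariant factors (1,1,1,1,1,1).

The boundary map ∂_2: C_2 → C_1 acts by ∂[p,q,r] = [q,r] − [p,r] + [p,q]. For instance
  ∂dfg = fg − dg + df,
  ∂abf = bf − af + ab.
The resulting 18×12 matrix has rank 12, and its Smith normal form has invariant factors (1,1,1,1,1,1,1,1,1,1,1,2).

From H_k ≅ ker(∂_k) / im(∂_{k+1}) we obtain:

  H_0: rank C_0 − rank ∂_1 = 7 − 6 = 1, and the invariant factors of ∂_1 are all 1, so H_0 ≅ Z.
  H_1: rank ker ∂_1 − rank ∂_2 = (18 − 6) − 12 = 0, and ∂_2 has invariant factor 2 > 1, so H_1 ≅ Z/2.
  H_2: rank ker ∂_2 − rank ∂_3 = (12 − 12) − 0 = 0, and there is no ∂_3, so H_2 ≅ 0.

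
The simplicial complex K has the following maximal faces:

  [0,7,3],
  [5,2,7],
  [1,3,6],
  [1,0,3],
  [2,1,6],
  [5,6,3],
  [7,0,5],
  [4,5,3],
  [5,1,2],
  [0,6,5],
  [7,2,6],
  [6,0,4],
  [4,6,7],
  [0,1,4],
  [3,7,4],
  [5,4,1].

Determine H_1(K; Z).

H_1 = Z^2.

We work with the vertex ordering 0 < 1 < 2 < 3 < 4 < 5 < 6 < 7. The simplices of K, each written with vertices in increasing order, are:

  0-simplices (8): [0], [1], [2], [3], [4], [5], [6], [7]
  1-simplices (24): (24 of them)
  2-simplices (16): [0,1,3], [0,1,4], [0,3,7], [0,4,6], [0,5,6], [0,5,7], [1,2,5], [1,2,6], [1,3,6], [1,4,5], [2,5,7], [2,6,7], [3,4,5], [3,4,7], [3,5,6], [4,6,7]

Hence C_0 ≅ Z^8, C_1 ≅ Z^24, C_2 ≅ Z^16.

Boundary ∂_1: C_1 → C_0 is given by ∂[p,q] = [q] − [p]. For instance
  ∂[0,4] = [4] − [0].
The 8×24 boundary matrix has rank 7 and Smith normal form diag(1,1,1,1,1,1,1).

Boundary ∂_2: C_2 → C_1 maps a triangle to the signed sum of its edges. For instance
  ∂[0,3,7] = [3,7] − [0,7] + [0,3],
  ∂[0,4,6] = [4,6] − [0,6] + [0,4].
This gives a 24×16 integer matrix of rank 15; reducing to Smith normal form yields diagonal entries (1,1,1,1,1,1,1,1,1,1,1,1,1,1,1).

Computing H_k = (kernel of ∂_k) / (image of ∂_{k+1}):

  H_1: rank ker ∂_1 − rank ∂_2 = (24 − 7) − 15 = 2, and the invariant factors of ∂_2 are all 1, so H_1 ≅ Z^2.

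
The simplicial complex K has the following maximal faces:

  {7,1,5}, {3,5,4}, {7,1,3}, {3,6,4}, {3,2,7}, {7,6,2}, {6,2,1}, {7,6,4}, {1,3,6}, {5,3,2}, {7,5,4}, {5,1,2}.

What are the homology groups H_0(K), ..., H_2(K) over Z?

H_0 = Z,  H_1 = Z_2,  H_2 = 0.

K has 7 vertices, 18 edges, 12 triangles.
rank ∂_0 = 0, rank ∂_1 = 6 ⇒ b_0 = 7 − 0 − 6 = 1; all invariant factors of ∂_1 are 1 so no torsion. So H_0 ≅ Z.
rank ∂_1 = 6, rank ∂_2 = 12 ⇒ b_1 = 18 − 6 − 12 = 0; ∂_2 has invariant factor(s) [2] giving torsion. So H_1 ≅ Z_2.
rank ∂_2 = 12, rank ∂_3 = 0 ⇒ b_2 = 12 − 12 − 0 = 0. So H_2 ≅ 0.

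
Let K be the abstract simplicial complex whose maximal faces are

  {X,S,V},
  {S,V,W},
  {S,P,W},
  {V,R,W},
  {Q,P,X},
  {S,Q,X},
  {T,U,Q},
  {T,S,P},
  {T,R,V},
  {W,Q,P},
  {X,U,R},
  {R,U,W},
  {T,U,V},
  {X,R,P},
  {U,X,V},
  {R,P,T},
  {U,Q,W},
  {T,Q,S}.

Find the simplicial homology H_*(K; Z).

K has 9 vertices, 27 edges, 18 triangles.
rank ∂_0 = 0, rank ∂_1 = 8 ⇒ b_0 = 9 − 0 − 8 = 1; all invariant factors of ∂_1 are 1 so no torsion. So H_0 = Z.
rank ∂_1 = 8, rank ∂_2 = 18 ⇒ b_1 = 27 − 8 − 18 = 1; ∂_2 has invariant factor(s) [2] giving torsion. So H_1 = Z ⊕ Z_2.
rank ∂_2 = 18, rank ∂_3 = 0 ⇒ b_2 = 18 − 18 − 0 = 0. So H_2 = 0.

H_0 = Z,  H_1 = Z ⊕ Z_2,  H_2 = 0.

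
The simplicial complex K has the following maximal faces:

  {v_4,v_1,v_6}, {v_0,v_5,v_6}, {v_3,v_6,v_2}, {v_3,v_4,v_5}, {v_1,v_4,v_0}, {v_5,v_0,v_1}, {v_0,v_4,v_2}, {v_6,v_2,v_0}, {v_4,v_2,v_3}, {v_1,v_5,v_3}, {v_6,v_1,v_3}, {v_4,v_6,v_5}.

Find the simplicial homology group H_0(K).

H_0 = Z.

Take the total order v_0 < v_1 < v_2 < v_3 < v_4 < v_5 < v_6 on the vertex set. Then K (dimension 2) consists of the simplices:

  0-simplices (7): [v_0], [v_1], [v_2], [v_3], [v_4], [v_5], [v_6]
  1-simplices (18): (18 of them)
  2-simplices (12): (12 of them)

giving chain groups C_0 ≅ Z^7, C_1 ≅ Z^18, C_2 ≅ Z^12.

The boundary map ∂_1: C_1 → C_0 sends each edge [p,q] (with p < q) to q − p.
The resulting 7×18 matrix has rank 6, and its Smith normal form has invariant factors (1,1,1,1,1,1).

Boundary ∂_2: C_2 → C_1 acts by ∂[p,q,r] = [q,r] − [p,r] + [p,q]. For instance
  ∂[v_0,v_1,v_4] = [v_1,v_4] − [v_0,v_4] + [v_0,v_1],
  ∂[v_0,v_5,v_6] = [v_5,v_6] − [v_0,v_6] + [v_0,v_5].
The 18×12 boundary matrix has rank 12 and Smith normal form diag(1,1,1,1,1,1,1,1,1,1,1,2).

Now H_k = ker ∂_k / im ∂_{k+1}, so:

  H_0: rank C_0 − rank ∂_1 = 7 − 6 = 1, and the invariant factors of ∂_1 are all 1, so H_0 ≅ Z.

(K is a triangulation of the real projective plane RP^2.)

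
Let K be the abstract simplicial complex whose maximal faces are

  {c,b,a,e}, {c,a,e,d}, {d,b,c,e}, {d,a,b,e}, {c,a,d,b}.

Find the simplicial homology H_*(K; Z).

H_0 = Z,  H_1 = 0,  H_2 = 0,  H_3 = Z.

Fix the vertex order a < b < c < d < e and write every simplex with vertices in increasing order. Then dim K = 3 and the simplices of K are:

  0-simplices (5): a, b, c, d, e
  1-simplices (10): ab, ac, ad, ae, bc, bd, be, cd, ce, de
  2-simplices (10): abc, abd, abe, acd, ace, ade, bcd, bce, bde, cde
  3-simplices (5): abcd, abce, abde, acde, bcde

giving chain groups C_0 ≅ Z^5, C_1 ≅ Z^10, C_2 ≅ Z^10, C_3 ≅ Z^5.

The boundary map ∂_1: C_1 → C_0 is given by ∂[p,q] = [q] − [p]. For instance
  ∂be = e − b.
The 5×10 boundary matrix has rank 4 and Smith normal form diag(1,1,1,1).

∂_2: C_2 → C_1 maps a triangle to the signed sum of its edges. For instance
  ∂acd = cd − ad + ac,
  ∂ade = de − ae + ad.
This gives a 10×10 integer matrix of rank 6; reducing to Smith normal form yields diagonal entries (1,1,1,1,1,1).

∂_3: C_3 → C_2 sends each 3-simplex σ to the alternating sum Σ_i (−1)^i (σ with its i-th vertex removed). For instance
  ∂abde = bde − ade + abe − abd,
  ∂bcde = cde − bde + bce − bcd.
This gives a 10×5 integer matrix of rank 4; reducing to Smith normal form yields diagonal entries (1,1,1,1).

Reading off H_k = ker ∂_k / im ∂_{k+1}:

  H_0: rank C_0 − rank ∂_1 = 5 − 4 = 1, and the invariant factors of ∂_1 are all 1, so H_0 ≅ Z.
  H_1: rank ker ∂_1 − rank ∂_2 = (10 − 4) − 6 = 0, and the invariant factors of ∂_2 are all 1, so H_1 ≅ 0.
  H_2: rank ker ∂_2 − rank ∂_3 = (10 − 6) − 4 = 0, and the invariant factors of ∂_3 are all 1, so H_2 ≅ 0.
  H_3: rank ker ∂_3 − rank ∂_4 = (5 − 4) − 0 = 1, and there is no ∂_4, so H_3 ≅ Z.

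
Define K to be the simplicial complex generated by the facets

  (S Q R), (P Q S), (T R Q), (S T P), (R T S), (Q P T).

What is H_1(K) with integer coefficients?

Take the total order P < Q < R < S < T on the vertex set. Then K (dimension 2) consists of the simplices:

  0-simplices (5): P, Q, R, S, T
  1-simplices (9): PQ, PS, PT, QR, QS, QT, RS, RT, ST
  2-simplices (6): PQS, PQT, PST, QRS, QRT, RST

Hence C_0 ≅ Z^5, C_1 ≅ Z^9, C_2 ≅ Z^6.

The boundary map ∂_1: C_1 → C_0 maps an edge to its endpoints' difference, ∂[p,q] = q − p. For instance
  ∂QR = R − Q.
This gives a 5×9 integer matrix of rank 4; reducing to Smith normal form yields diagonal entries (1,1,1,1).

The boundary map ∂_2: C_2 → C_1 acts by ∂[p,q,r] = [q,r] − [p,r] + [p,q]. For instance
  ∂PST = ST − PT + PS,
  ∂PQT = QT − PT + PQ.
This gives a 9×6 integer matrix of rank 5; reducing to Smith normal form yields diagonal entries (1,1,1,1,1).

Computing H_k = (kernel of ∂_k) / (image of ∂_{k+1}):

  H_1: rank ker ∂_1 − rank ∂_2 = (9 − 4) − 5 = 0, and the invariant factors of ∂_2 are all 1, so H_1 = 0.

H_1 ≅ 0.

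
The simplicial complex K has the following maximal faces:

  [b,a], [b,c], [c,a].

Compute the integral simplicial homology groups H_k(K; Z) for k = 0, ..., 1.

We work with the vertex ordering a < b < c. The simplices of K, each written with vertices in increasing order, are:

  0-simplices (3): a, b, c
  1-simplices (3): ab, ac, bc

giving chain groups C_0 ≅ Z^3, C_1 ≅ Z^3.

Boundary ∂_1: C_1 → C_0 is given by ∂[p,q] = [q] − [p].
The resulting 3×3 matrix has rank 2, and its Smith normal form has invariant factors (1,1).

From H_k ≅ ker(∂_k) / im(∂_{k+1}) we obtain:

  H_0: rank C_0 − rank ∂_1 = 3 − 2 = 1, and the invariant factors of ∂_1 are all 1, so H_0 ≅ Z.
  H_1: rank ker ∂_1 − rank ∂_2 = (3 − 2) − 0 = 1, and there is no ∂_2, so H_1 ≅ Z.

H_0 ≅ Z,  H_1 ≅ Z.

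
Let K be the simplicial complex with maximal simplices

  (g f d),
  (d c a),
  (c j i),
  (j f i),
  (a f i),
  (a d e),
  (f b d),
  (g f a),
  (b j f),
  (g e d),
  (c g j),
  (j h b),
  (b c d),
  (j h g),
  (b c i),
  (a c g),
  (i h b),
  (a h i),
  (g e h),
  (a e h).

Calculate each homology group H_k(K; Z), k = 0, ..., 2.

Take the total order a < b < c < d < e < f < g < h < i < j on the vertex set. Then K (dimension 2) consists of the simplices:

  0-simplices (10): a, b, c, d, e, f, g, h, i, j
  1-simplices (30): ac, ad, ae, af, ag, ah, ai, bc, bd, bf, bh, bi, bj, cd, cg, ci, cj, de, df, dg, eg, eh, fg, fi, fj, gh, gj, hi, hj, ij
  2-simplices (20): acd, acg, ade, aeh, afg, afi, ahi, bcd, bci, bdf, bfj, bhi, bhj, cgj, cij, deg, dfg, egh, fij, ghj

Hence C_0 ≅ Z^10, C_1 ≅ Z^30, C_2 ≅ Z^20.

Boundary ∂_1: C_1 → C_0 sends each edge [p,q] (with p < q) to q − p. For instance
  ∂ae = e − a.
The 10×30 boundary matrix has rank 9 and Smith normal form diag(1,1,1,1,1,1,1,1,1).

The boundary map ∂_2: C_2 → C_1 sends each 2-simplex [p,q,r] to [q,r] − [p,r] + [p,q]. For instance
  ∂acd = cd − ad + ac,
  ∂dfg = fg − dg + df.
The resulting 30×20 matrix has rank 20, and its Smith normal form has invariant factors (1,1,1,1,1,1,1,1,1,1,1,1,1,1,1,1,1,1,1,2).

Reading off H_k = ker ∂_k / im ∂_{k+1}:

  H_0: rank C_0 − rank ∂_1 = 10 − 9 = 1, and the invariant factors of ∂_1 are all 1, so H_0 ≅ Z.
  H_1: rank ker ∂_1 − rank ∂_2 = (30 − 9) − 20 = 1, and ∂_2 has invariant factor 2 > 1, so H_1 ≅ Z ⊕ Z/2.
  H_2: rank ker ∂_2 − rank ∂_3 = (20 − 20) − 0 = 0, and there is no ∂_3, so H_2 ≅ 0.

H_0 ≅ Z,  H_1 ≅ Z ⊕ Z/2,  H_2 = 0.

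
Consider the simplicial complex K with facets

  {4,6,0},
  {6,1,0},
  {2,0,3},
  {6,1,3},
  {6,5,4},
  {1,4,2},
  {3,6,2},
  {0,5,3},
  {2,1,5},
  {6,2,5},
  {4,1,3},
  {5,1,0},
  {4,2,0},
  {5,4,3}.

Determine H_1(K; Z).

H_1 = Z^2.

Take the total order 0 < 1 < 2 < 3 < 4 < 5 < 6 on the vertex set. Then K (dimension 2) consists of the simplices:

  0-simplices (7): [0], [1], [2], [3], [4], [5], [6]
  1-simplices (21): [0,1], [0,2], [0,3], [0,4], [0,5], [0,6], [1,2], [1,3], [1,4], [1,5], [1,6], [2,3], [2,4], [2,5], [2,6], [3,4], [3,5], [3,6], [4,5], [4,6], [5,6]
  2-simplices (14): [0,1,5], [0,1,6], [0,2,3], [0,2,4], [0,3,5], [0,4,6], [1,2,4], [1,2,5], [1,3,4], [1,3,6], [2,3,6], [2,5,6], [3,4,5], [4,5,6]

Hence C_0 ≅ Z^7, C_1 ≅ Z^21, C_2 ≅ Z^14.

Boundary ∂_1: C_1 → C_0 maps an edge to its endpoints' difference, ∂[p,q] = q − p. For instance
  ∂[3,4] = [4] − [3].
The resulting 7×21 matrix has rank 6, and its Smith normal form has invariant factors (1,1,1,1,1,1).

∂_2: C_2 → C_1 acts by ∂[p,q,r] = [q,r] − [p,r] + [p,q]. For instance
  ∂[0,2,4] = [2,4] − [0,4] + [0,2],
  ∂[1,2,4] = [2,4] − [1,4] + [1,2].
The 21×14 boundary matrix has rank 13 and Smith normal form diag(1,1,1,1,1,1,1,1,1,1,1,1,1).

Computing H_k = (kernel of ∂_k) / (image of ∂_{k+1}):

  H_1: rank ker ∂_1 − rank ∂_2 = (21 − 6) − 13 = 2, and the invariant factors of ∂_2 are all 1, so H_1 = Z^2.

(K is a triangulation of the torus T^2.)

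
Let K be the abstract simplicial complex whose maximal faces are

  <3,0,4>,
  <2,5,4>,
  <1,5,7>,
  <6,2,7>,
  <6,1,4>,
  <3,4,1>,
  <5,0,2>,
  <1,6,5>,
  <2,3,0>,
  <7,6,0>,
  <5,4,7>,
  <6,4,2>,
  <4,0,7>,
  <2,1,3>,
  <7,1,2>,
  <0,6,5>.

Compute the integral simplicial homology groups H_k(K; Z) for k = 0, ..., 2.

H_0 ≅ Z,  H_1 ≅ Z^2,  H_2 ≅ Z.

We work with the vertex ordering 0 < 1 < 2 < 3 < 4 < 5 < 6 < 7. The simplices of K, each written with vertices in increasing order, are:

  0-simplices (8): [0], [1], [2], [3], [4], [5], [6], [7]
  1-simplices (24): (24 of them)
  2-simplices (16): [0,2,3], [0,2,5], [0,3,4], [0,4,7], [0,5,6], [0,6,7], [1,2,3], [1,2,7], [1,3,4], [1,4,6], [1,5,6], [1,5,7], [2,4,5], [2,4,6], [2,6,7], [4,5,7]

Hence C_0 ≅ Z^8, C_1 ≅ Z^24, C_2 ≅ Z^16.

The boundary map ∂_1: C_1 → C_0 sends each edge [p,q] (with p < q) to q − p.
This gives a 8×24 integer matrix of rank 7; reducing to Smith normal form yields diagonal entries (1,1,1,1,1,1,1).

∂_2: C_2 → C_1 maps a triangle to the signed sum of its edges. For instance
  ∂[2,4,6] = [4,6] − [2,6] + [2,4],
  ∂[1,4,6] = [4,6] − [1,6] + [1,4].
The 24×16 boundary matrix has rank 15 and Smith normal form diag(1,1,1,1,1,1,1,1,1,1,1,1,1,1,1).

Reading off H_k = ker ∂_k / im ∂_{k+1}:

  H_0: rank C_0 − rank ∂_1 = 8 − 7 = 1, and the invariant factors of ∂_1 are all 1, so H_0 = Z.
  H_1: rank ker ∂_1 − rank ∂_2 = (24 − 7) − 15 = 2, and the invariant factors of ∂_2 are all 1, so H_1 = Z^2.
  H_2: rank ker ∂_2 − rank ∂_3 = (16 − 15) − 0 = 1, and there is no ∂_3, so H_2 = Z.

As a check, the Euler characteristic is 8 − 24 + 16 = 0, which agrees with 1 − 2 + 1 = 0.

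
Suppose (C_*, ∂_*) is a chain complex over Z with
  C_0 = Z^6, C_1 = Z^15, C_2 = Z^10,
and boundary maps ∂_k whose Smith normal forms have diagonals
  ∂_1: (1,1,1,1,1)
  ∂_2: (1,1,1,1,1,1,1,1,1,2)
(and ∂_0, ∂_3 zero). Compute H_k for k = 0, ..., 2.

H_0 = Z,  H_1 = Z/2,  H_2 = 0.

H_0: b_0 = 6 − 0 − 5 = 1; torsion from ∂_1 factors > 1: none. So H_0 = Z.
H_1: b_1 = 15 − 5 − 10 = 0; torsion from ∂_2 factors > 1: [2]. So H_1 = Z/2.
H_2: b_2 = 10 − 10 − 0 = 0; torsion from ∂_3 factors > 1: none. So H_2 = 0.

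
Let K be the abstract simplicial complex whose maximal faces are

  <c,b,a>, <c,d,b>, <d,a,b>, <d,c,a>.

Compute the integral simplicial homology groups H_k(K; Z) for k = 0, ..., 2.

Fix the vertex order a < b < c < d and write every simplex with vertices in increasing order. Then dim K = 2 and the simplices of K are:

  0-simplices (4): a, b, c, d
  1-simplices (6): ab, ac, ad, bc, bd, cd
  2-simplices (4): abc, abd, acd, bcd

so the chain groups are C_0 ≅ Z^4, C_1 ≅ Z^6, C_2 ≅ Z^4.

The boundary map ∂_1: C_1 → C_0 sends each edge [p,q] (with p < q) to q − p. For instance
  ∂bd = d − b.
This gives a 4×6 integer matrix of rank 3; reducing to Smith normal form yields diagonal entries (1,1,1).

∂_2: C_2 → C_1 maps a triangle to the signed sum of its edges. For instance
  ∂bcd = cd − bd + bc,
  ∂abc = bc − ac + ab.
The 6×4 boundary matrix has rank 3 and Smith normal form diag(1,1,1).

Computing H_k = (kernel of ∂_k) / (image of ∂_{k+1}):

  H_0: rank C_0 − rank ∂_1 = 4 − 3 = 1, and the invariant factors of ∂_1 are all 1, so H_0 ≅ Z.
  H_1: rank ker ∂_1 − rank ∂_2 = (6 − 3) − 3 = 0, and the invariant factors of ∂_2 are all 1, so H_1 ≅ 0.
  H_2: rank ker ∂_2 − rank ∂_3 = (4 − 3) − 0 = 1, and there is no ∂_3, so H_2 ≅ Z.

(K is a triangulation of the 2-sphere S^2.)

H_0 ≅ Z,  H_1 = 0,  H_2 ≅ Z.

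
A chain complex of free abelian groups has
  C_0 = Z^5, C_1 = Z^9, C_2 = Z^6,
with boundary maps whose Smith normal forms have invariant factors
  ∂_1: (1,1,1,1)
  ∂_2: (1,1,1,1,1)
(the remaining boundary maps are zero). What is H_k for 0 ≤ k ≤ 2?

H_0: b_0 = 5 − 0 − 4 = 1; torsion from ∂_1 factors > 1: none. So H_0 = Z.
H_1: b_1 = 9 − 4 − 5 = 0; torsion from ∂_2 factors > 1: none. So H_1 = 0.
H_2: b_2 = 6 − 5 − 0 = 1; torsion from ∂_3 factors > 1: none. So H_2 = Z.

H_0 = Z,  H_1 = 0,  H_2 = Z.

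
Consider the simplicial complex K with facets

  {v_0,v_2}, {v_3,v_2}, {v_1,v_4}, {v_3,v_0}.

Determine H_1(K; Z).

H_1 = Z.

Take the total order v_0 < v_1 < v_2 < v_3 < v_4 on the vertex set. Then K (dimension 1) consists of the simplices:

  0-simplices (5): [v_0], [v_1], [v_2], [v_3], [v_4]
  1-simplices (4): [v_0,v_2], [v_0,v_3], [v_1,v_4], [v_2,v_3]

so the chain groups are C_0 ≅ Z^5, C_1 ≅ Z^4.

The boundary map ∂_1: C_1 → C_0 sends each edge [p,q] (with p < q) to q − p.
The 5×4 boundary matrix has rank 3 and Smith normal form diag(1,1,1).

Computing H_k = (kernel of ∂_k) / (image of ∂_{k+1}):

  H_1: rank ker ∂_1 − rank ∂_2 = (4 − 3) − 0 = 1, and there is no ∂_2, so H_1 ≅ Z.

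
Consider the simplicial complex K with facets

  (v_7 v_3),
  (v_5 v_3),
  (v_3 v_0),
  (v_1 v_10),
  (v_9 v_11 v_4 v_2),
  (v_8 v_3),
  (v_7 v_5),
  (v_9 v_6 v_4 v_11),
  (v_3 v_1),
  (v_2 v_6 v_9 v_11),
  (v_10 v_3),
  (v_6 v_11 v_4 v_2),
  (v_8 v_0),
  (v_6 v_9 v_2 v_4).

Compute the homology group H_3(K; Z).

K has 12 vertices, 19 edges, 10 triangles, 5 3-simplices.
rank ∂_3 = 4, rank ∂_4 = 0 ⇒ b_3 = 5 − 4 − 0 = 1. So H_3 = Z.

H_3 ≅ Z.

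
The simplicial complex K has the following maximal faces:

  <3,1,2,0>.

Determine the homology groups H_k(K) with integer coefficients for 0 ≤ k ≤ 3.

Take the total order 0 < 1 < 2 < 3 on the vertex set. Then K (dimension 3) consists of the simplices:

  0-simplices (4): [0], [1], [2], [3]
  1-simplices (6): [0,1], [0,2], [0,3], [1,2], [1,3], [2,3]
  2-simplices (4): [0,1,2], [0,1,3], [0,2,3], [1,2,3]
  3-simplices (1): [0,1,2,3]

so the chain groups are C_0 ≅ Z^4, C_1 ≅ Z^6, C_2 ≅ Z^4, C_3 ≅ Z^1.

Boundary ∂_1: C_1 → C_0 maps an edge to its endpoints' difference, ∂[p,q] = q − p. For instance
  ∂[1,2] = [2] − [1].
The 4×6 boundary matrix has rank 3 and Smith normal form diag(1,1,1).

The boundary map ∂_2: C_2 → C_1 acts by ∂[p,q,r] = [q,r] − [p,r] + [p,q]. For instance
  ∂[0,1,3] = [1,3] − [0,3] + [0,1],
  ∂[1,2,3] = [2,3] − [1,3] + [1,2].
The 6×4 boundary matrix has rank 3 and Smith normal form diag(1,1,1).

∂_3: C_3 → C_2 sends each 3-simplex σ to the alternating sum Σ_i (−1)^i (σ with its i-th vertex removed). For instance
  ∂[0,1,2,3] = [1,2,3] − [0,2,3] + [0,1,3] − [0,1,2].
As a 4×1 matrix over Z this has rank 1, with invariant factors (1).

Computing H_k = (kernel of ∂_k) / (image of ∂_{k+1}):

  H_0: rank C_0 − rank ∂_1 = 4 − 3 = 1, and the invariant factors of ∂_1 are all 1, so H_0 ≅ Z.
  H_1: rank ker ∂_1 − rank ∂_2 = (6 − 3) − 3 = 0, and the invariant factors of ∂_2 are all 1, so H_1 ≅ 0.
  H_2: rank ker ∂_2 − rank ∂_3 = (4 − 3) − 1 = 0, and the invariant factors of ∂_3 are all 1, so H_2 ≅ 0.
  H_3: rank ker ∂_3 − rank ∂_4 = (1 − 1) − 0 = 0, and there is no ∂_4, so H_3 ≅ 0.

As a check, the Euler characteristic is 4 − 6 + 4 − 1 = 1, which agrees with 1 − 0 + 0 − 0 = 1.

H_0 ≅ Z,  H_1 = 0,  H_2 = 0,  H_3 = 0.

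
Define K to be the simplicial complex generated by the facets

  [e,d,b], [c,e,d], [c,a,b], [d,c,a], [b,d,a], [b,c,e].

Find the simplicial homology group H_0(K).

We work with the vertex ordering a < b < c < d < e. The simplices of K, each written with vertices in increasing order, are:

  0-simplices (5): a, b, c, d, e
  1-simplices (9): ab, ac, ad, bc, bd, be, cd, ce, de
  2-simplices (6): abc, abd, acd, bce, bde, cde

Hence C_0 ≅ Z^5, C_1 ≅ Z^9, C_2 ≅ Z^6.

Boundary ∂_1: C_1 → C_0 maps an edge to its endpoints' difference, ∂[p,q] = q − p. For instance
  ∂bd = d − b.
As a 5×9 matrix over Z this has rank 4, with invariant factors (1,1,1,1).

∂_2: C_2 → C_1 maps a triangle to the signed sum of its edges. For instance
  ∂bce = ce − be + bc,
  ∂acd = cd − ad + ac.
This gives a 9×6 integer matrix of rank 5; reducing to Smith normal form yields diagonal entries (1,1,1,1,1).

Reading off H_k = ker ∂_k / im ∂_{k+1}:

  H_0: rank C_0 − rank ∂_1 = 5 − 4 = 1, and the invariant factors of ∂_1 are all 1, so H_0 = Z.

H_0 = Z.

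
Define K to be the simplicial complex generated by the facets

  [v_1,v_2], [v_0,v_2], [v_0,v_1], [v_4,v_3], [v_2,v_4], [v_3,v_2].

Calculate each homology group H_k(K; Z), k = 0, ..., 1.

H_0 = Z,  H_1 = Z^2.

Order the vertices as v_0 < v_1 < v_2 < v_3 < v_4. Listing each simplex with vertices in this order, K has dimension 1 with simplices:

  0-simplices (5): [v_0], [v_1], [v_2], [v_3], [v_4]
  1-simplices (6): [v_0,v_1], [v_0,v_2], [v_1,v_2], [v_2,v_3], [v_2,v_4], [v_3,v_4]

giving chain groups C_0 ≅ Z^5, C_1 ≅ Z^6.

Boundary ∂_1: C_1 → C_0 sends each edge [p,q] (with p < q) to q − p. For instance
  ∂[v_1,v_2] = [v_2] − [v_1].
The resulting 5×6 matrix has rank 4, and its Smith normal form has invariant factors (1,1,1,1).

Now H_k = ker ∂_k / im ∂_{k+1}, so:

  H_0: rank C_0 − rank ∂_1 = 5 − 4 = 1, and the invariant factors of ∂_1 are all 1, so H_0 ≅ Z.
  H_1: rank ker ∂_1 − rank ∂_2 = (6 − 4) − 0 = 2, and there is no ∂_2, so H_1 ≅ Z^2.

As a check, the Euler characteristic is 5 − 6 = -1, which agrees with 1 − 2 = -1.
(K is a triangulation of a wedge of 2 circles.)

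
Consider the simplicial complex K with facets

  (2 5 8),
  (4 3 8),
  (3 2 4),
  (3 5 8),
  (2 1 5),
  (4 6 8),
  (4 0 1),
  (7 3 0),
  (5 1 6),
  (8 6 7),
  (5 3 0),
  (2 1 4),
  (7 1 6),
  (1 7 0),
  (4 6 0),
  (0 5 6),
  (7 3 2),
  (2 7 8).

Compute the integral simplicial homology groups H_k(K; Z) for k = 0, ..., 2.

H_0 ≅ Z,  H_1 ≅ Z ⊕ Z/2,  H_2 = 0.

K has 9 vertices, 27 edges, 18 triangles.
rank ∂_0 = 0, rank ∂_1 = 8 ⇒ b_0 = 9 − 0 − 8 = 1; all invariant factors of ∂_1 are 1 so no torsion. So H_0 = Z.
rank ∂_1 = 8, rank ∂_2 = 18 ⇒ b_1 = 27 − 8 − 18 = 1; ∂_2 has invariant factor(s) [2] giving torsion. So H_1 = Z ⊕ Z/2.
rank ∂_2 = 18, rank ∂_3 = 0 ⇒ b_2 = 18 − 18 − 0 = 0. So H_2 = 0.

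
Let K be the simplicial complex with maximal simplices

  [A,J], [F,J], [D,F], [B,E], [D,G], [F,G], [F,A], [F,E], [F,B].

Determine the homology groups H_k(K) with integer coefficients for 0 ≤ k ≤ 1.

H_0 = Z,  H_1 = Z^3.

K has 7 vertices, 9 edges.
rank ∂_0 = 0, rank ∂_1 = 6 ⇒ b_0 = 7 − 0 − 6 = 1; all invariant factors of ∂_1 are 1 so no torsion. So H_0 = Z.
rank ∂_1 = 6, rank ∂_2 = 0 ⇒ b_1 = 9 − 6 − 0 = 3. So H_1 = Z^3.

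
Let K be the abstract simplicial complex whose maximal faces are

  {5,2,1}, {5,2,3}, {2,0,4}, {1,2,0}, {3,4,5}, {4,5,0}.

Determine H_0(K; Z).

Take the total order 0 < 1 < 2 < 3 < 4 < 5 on the vertex set. Then K (dimension 2) consists of the simplices:

  0-simplices (6): [0], [1], [2], [3], [4], [5]
  1-simplices (12): [0,1], [0,2], [0,4], [0,5], [1,2], [1,5], [2,3], [2,4], [2,5], [3,4], [3,5], [4,5]
  2-simplices (6): [0,1,2], [0,2,4], [0,4,5], [1,2,5], [2,3,5], [3,4,5]

Hence C_0 ≅ Z^6, C_1 ≅ Z^12, C_2 ≅ Z^6.

The boundary map ∂_1: C_1 → C_0 sends each edge [p,q] (with p < q) to q − p. For instance
  ∂[2,3] = [3] − [2].
The resulting 6×12 matrix has rank 5, and its Smith normal form has invariant factors (1,1,1,1,1).

The boundary map ∂_2: C_2 → C_1 acts by ∂[p,q,r] = [q,r] − [p,r] + [p,q]. For instance
  ∂[0,1,2] = [1,2] − [0,2] + [0,1],
  ∂[3,4,5] = [4,5] − [3,5] + [3,4].
The 12×6 boundary matrix has rank 6 and Smith normal form diag(1,1,1,1,1,1).

From H_k ≅ ker(∂_k) / im(∂_{k+1}) we obtain:

  H_0: rank C_0 − rank ∂_1 = 6 − 5 = 1, and the invariant factors of ∂_1 are all 1, so H_0 = Z.

H_0 ≅ Z.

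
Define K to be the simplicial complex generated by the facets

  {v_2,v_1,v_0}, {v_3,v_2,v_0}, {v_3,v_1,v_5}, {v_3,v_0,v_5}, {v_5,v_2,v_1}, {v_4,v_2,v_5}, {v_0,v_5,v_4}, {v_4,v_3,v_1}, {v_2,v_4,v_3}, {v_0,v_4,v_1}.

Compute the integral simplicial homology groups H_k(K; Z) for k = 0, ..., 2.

Take the total order v_0 < v_1 < v_2 < v_3 < v_4 < v_5 on the vertex set. Then K (dimension 2) consists of the simplices:

  0-simplices (6): [v_0], [v_1], [v_2], [v_3], [v_4], [v_5]
  1-simplices (15): (15 of them)
  2-simplices (10): [v_0,v_1,v_2], [v_0,v_1,v_4], [v_0,v_2,v_3], [v_0,v_3,v_5], [v_0,v_4,v_5], [v_1,v_2,v_5], [v_1,v_3,v_4], [v_1,v_3,v_5], [v_2,v_3,v_4], [v_2,v_4,v_5]

giving chain groups C_0 ≅ Z^6, C_1 ≅ Z^15, C_2 ≅ Z^10.

The boundary map ∂_1: C_1 → C_0 sends each edge [p,q] (with p < q) to q − p.
As a 6×15 matrix over Z this has rank 5, with invariant factors (1,1,1,1,1).

∂_2: C_2 → C_1 maps a triangle to the signed sum of its edges. For instance
  ∂[v_0,v_1,v_4] = [v_1,v_4] − [v_0,v_4] + [v_0,v_1],
  ∂[v_0,v_2,v_3] = [v_2,v_3] − [v_0,v_3] + [v_0,v_2].
This gives a 15×10 integer matrix of rank 10; reducing to Smith normal form yields diagonal entries (1,1,1,1,1,1,1,1,1,2).

Reading off H_k = ker ∂_k / im ∂_{k+1}:

  H_0: rank C_0 − rank ∂_1 = 6 − 5 = 1, and the invariant factors of ∂_1 are all 1, so H_0 = Z.
  H_1: rank ker ∂_1 − rank ∂_2 = (15 − 5) − 10 = 0, and ∂_2 has invariant factor 2 > 1, so H_1 = Z/2.
  H_2: rank ker ∂_2 − rank ∂_3 = (10 − 10) − 0 = 0, and there is no ∂_3, so H_2 = 0.

H_0 = Z,  H_1 = Z/2,  H_2 = 0.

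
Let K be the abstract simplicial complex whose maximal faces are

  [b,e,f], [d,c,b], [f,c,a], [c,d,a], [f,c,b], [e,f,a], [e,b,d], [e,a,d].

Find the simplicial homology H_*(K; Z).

H_0 = Z,  H_1 = 0,  H_2 = Z.

K has 6 vertices, 12 edges, 8 triangles.
rank ∂_0 = 0, rank ∂_1 = 5 ⇒ b_0 = 6 − 0 − 5 = 1; all invariant factors of ∂_1 are 1 so no torsion. So H_0 = Z.
rank ∂_1 = 5, rank ∂_2 = 7 ⇒ b_1 = 12 − 5 − 7 = 0; all invariant factors of ∂_2 are 1 so no torsion. So H_1 = 0.
rank ∂_2 = 7, rank ∂_3 = 0 ⇒ b_2 = 8 − 7 − 0 = 1. So H_2 = Z.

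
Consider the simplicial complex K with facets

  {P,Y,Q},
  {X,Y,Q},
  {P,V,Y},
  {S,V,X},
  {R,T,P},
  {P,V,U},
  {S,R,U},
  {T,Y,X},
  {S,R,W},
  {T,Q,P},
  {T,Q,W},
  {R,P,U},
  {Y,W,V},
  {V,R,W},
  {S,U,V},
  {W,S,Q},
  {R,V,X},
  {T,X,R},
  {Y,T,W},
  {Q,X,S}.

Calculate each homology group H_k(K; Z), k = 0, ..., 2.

We work with the vertex ordering P < Q < R < S < T < U < V < W < X < Y. The simplices of K, each written with vertices in increasing order, are:

  0-simplices (10): P, Q, R, S, T, U, V, W, X, Y
  1-simplices (30): PQ, PR, PT, PU, PV, PY, QS, QT, QW, QX, QY, RS, RT, RU, RV, RW, RX, SU, SV, SW, SX, TW, TX, TY, UV, VW, VX, VY, WY, XY
  2-simplices (20): PQT, PQY, PRT, PRU, PUV, PVY, QSW, QSX, QTW, QXY, RSU, RSW, RTX, RVW, RVX, SUV, SVX, TWY, TXY, VWY

giving chain groups C_0 ≅ Z^10, C_1 ≅ Z^30, C_2 ≅ Z^20.

∂_1: C_1 → C_0 maps an edge to its endpoints' difference, ∂[p,q] = q − p.
This gives a 10×30 integer matrix of rank 9; reducing to Smith normal form yields diagonal entries (1,1,1,1,1,1,1,1,1).

∂_2: C_2 → C_1 maps a triangle to the signed sum of its edges. For instance
  ∂PRU = RU − PU + PR,
  ∂SVX = VX − SX + SV.
The resulting 30×20 matrix has rank 20, and its Smith normal form has invariant factors (1,1,1,1,1,1,1,1,1,1,1,1,1,1,1,1,1,1,1,2).

From H_k ≅ ker(∂_k) / im(∂_{k+1}) we obtain:

  H_0: rank C_0 − rank ∂_1 = 10 − 9 = 1, and the invariant factors of ∂_1 are all 1, so H_0 = Z.
  H_1: rank ker ∂_1 − rank ∂_2 = (30 − 9) − 20 = 1, and ∂_2 has invariant factor 2 > 1, so H_1 = Z × Z/2.
  H_2: rank ker ∂_2 − rank ∂_3 = (20 − 20) − 0 = 0, and there is no ∂_3, so H_2 = 0.

As a check, the Euler characteristic is 10 − 30 + 20 = 0, which agrees with 1 − 1 + 0 = 0.
(K is a triangulation of the Klein bottle.)

H_0 ≅ Z,  H_1 ≅ Z × Z/2,  H_2 = 0.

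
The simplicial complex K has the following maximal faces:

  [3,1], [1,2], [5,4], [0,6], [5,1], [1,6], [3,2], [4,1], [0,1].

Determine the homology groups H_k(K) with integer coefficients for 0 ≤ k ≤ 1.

Fix the vertex order 0 < 1 < 2 < 3 < 4 < 5 < 6 and write every simplex with vertices in increasing order. Then dim K = 1 and the simplices of K are:

  0-simplices (7): [0], [1], [2], [3], [4], [5], [6]
  1-simplices (9): [0,1], [0,6], [1,2], [1,3], [1,4], [1,5], [1,6], [2,3], [4,5]

so the chain groups are C_0 ≅ Z^7, C_1 ≅ Z^9.

The boundary map ∂_1: C_1 → C_0 maps an edge to its endpoints' difference, ∂[p,q] = q − p. For instance
  ∂[1,3] = [3] − [1].
The resulting 7×9 matrix has rank 6, and its Smith normal form has invariant factors (1,1,1,1,1,1).

Now H_k = ker ∂_k / im ∂_{k+1}, so:

  H_0: rank C_0 − rank ∂_1 = 7 − 6 = 1, and the invariant factors of ∂_1 are all 1, so H_0 ≅ Z.
  H_1: rank ker ∂_1 − rank ∂_2 = (9 − 6) − 0 = 3, and there is no ∂_2, so H_1 ≅ Z^3.

As a check, the Euler characteristic is 7 − 9 = -2, which agrees with 1 − 3 = -2.

H_0 = Z,  H_1 = Z^3.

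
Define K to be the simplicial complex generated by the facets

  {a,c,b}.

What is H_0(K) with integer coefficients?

H_0 ≅ Z.

Take the total order a < b < c on the vertex set. Then K (dimension 2) consists of the simplices:

  0-simplices (3): a, b, c
  1-simplices (3): ab, ac, bc
  2-simplices (1): abc

giving chain groups C_0 ≅ Z^3, C_1 ≅ Z^3, C_2 ≅ Z^1.

∂_1: C_1 → C_0 sends each edge [p,q] (with p < q) to q − p.
This gives a 3×3 integer matrix of rank 2; reducing to Smith normal form yields diagonal entries (1,1).

∂_2: C_2 → C_1 acts by ∂[p,q,r] = [q,r] − [p,r] + [p,q]. For instance
  ∂abc = bc − ac + ab.
This gives a 3×1 integer matrix of rank 1; reducing to Smith normal form yields diagonal entries (1).

Reading off H_k = ker ∂_k / im ∂_{k+1}:

  H_0: rank C_0 − rank ∂_1 = 3 − 2 = 1, and the invariant factors of ∂_1 are all 1, so H_0 ≅ Z.

(K is a triangulation of the 2-simplex.)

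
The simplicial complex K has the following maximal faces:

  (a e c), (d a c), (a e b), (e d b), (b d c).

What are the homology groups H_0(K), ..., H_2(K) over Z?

We work with the vertex ordering a < b < c < d < e. The simplices of K, each written with vertices in increasing order, are:

  0-simplices (5): a, b, c, d, e
  1-simplices (10): ab, ac, ad, ae, bc, bd, be, cd, ce, de
  2-simplices (5): abe, acd, ace, bcd, bde

so the chain groups are C_0 ≅ Z^5, C_1 ≅ Z^10, C_2 ≅ Z^5.

∂_1: C_1 → C_0 sends each edge [p,q] (with p < q) to q − p. For instance
  ∂ce = e − c.
The 5×10 boundary matrix has rank 4 and Smith normal form diag(1,1,1,1).

∂_2: C_2 → C_1 maps a triangle to the signed sum of its edges. For instance
  ∂ace = ce − ae + ac,
  ∂abe = be − ae + ab.
This gives a 10×5 integer matrix of rank 5; reducing to Smith normal form yields diagonal entries (1,1,1,1,1).

Reading off H_k = ker ∂_k / im ∂_{k+1}:

  H_0: rank C_0 − rank ∂_1 = 5 − 4 = 1, and the invariant factors of ∂_1 are all 1, so H_0 ≅ Z.
  H_1: rank ker ∂_1 − rank ∂_2 = (10 − 4) − 5 = 1, and the invariant factors of ∂_2 are all 1, so H_1 ≅ Z.
  H_2: rank ker ∂_2 − rank ∂_3 = (5 − 5) − 0 = 0, and there is no ∂_3, so H_2 ≅ 0.

(K is a triangulation of the Möbius band.)

H_0 = Z,  H_1 = Z,  H_2 = 0.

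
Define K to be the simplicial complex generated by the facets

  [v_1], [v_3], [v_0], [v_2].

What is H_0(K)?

H_0 = Z^4.

Order the vertices as v_0 < v_1 < v_2 < v_3. Listing each simplex with vertices in this order, K has dimension 0 with simplices:

  0-simplices (4): [v_0], [v_1], [v_2], [v_3]

giving chain groups C_0 ≅ Z^4.

Now H_k = ker ∂_k / im ∂_{k+1}, so:

  H_0: rank C_0 − rank ∂_1 = 4 − 0 = 4, and there is no ∂_1, so H_0 ≅ Z^4.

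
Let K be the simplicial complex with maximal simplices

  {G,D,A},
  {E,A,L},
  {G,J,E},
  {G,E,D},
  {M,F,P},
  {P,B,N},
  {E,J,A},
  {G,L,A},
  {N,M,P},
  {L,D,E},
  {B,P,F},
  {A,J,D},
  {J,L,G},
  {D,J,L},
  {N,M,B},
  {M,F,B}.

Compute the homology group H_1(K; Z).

H_1 ≅ Z/2Z.

Take the total order A < B < D < E < F < G < J < L < M < N < P on the vertex set. Then K (dimension 2) consists of the simplices:

  0-simplices (11): A, B, D, E, F, G, J, L, M, N, P
  1-simplices (24): AD, AE, AG, AJ, AL, BF, BM, BN, BP, DE, DG, DJ, DL, EG, EJ, EL, FM, FP, GJ, GL, JL, MN, MP, NP
  2-simplices (16): ADG, ADJ, AEJ, AEL, AGL, BFM, BFP, BMN, BNP, DEG, DEL, DJL, EGJ, FMP, GJL, MNP

giving chain groups C_0 ≅ Z^11, C_1 ≅ Z^24, C_2 ≅ Z^16.

Boundary ∂_1: C_1 → C_0 is given by ∂[p,q] = [q] − [p]. For instance
  ∂GL = L − G.
This gives a 11×24 integer matrix of rank 9; reducing to Smith normal form yields diagonal entries (1,1,1,1,1,1,1,1,1).

∂_2: C_2 → C_1 sends each 2-simplex [p,q,r] to [q,r] − [p,r] + [p,q]. For instance
  ∂BFP = FP − BP + BF,
  ∂EGJ = GJ − EJ + EG.
The 24×16 boundary matrix has rank 15 and Smith normal form diag(1,1,1,1,1,1,1,1,1,1,1,1,1,1,2).

From H_k ≅ ker(∂_k) / im(∂_{k+1}) we obtain:

  H_1: rank ker ∂_1 − rank ∂_2 = (24 − 9) − 15 = 0, and ∂_2 has invariant factor 2 > 1, so H_1 ≅ Z/2Z.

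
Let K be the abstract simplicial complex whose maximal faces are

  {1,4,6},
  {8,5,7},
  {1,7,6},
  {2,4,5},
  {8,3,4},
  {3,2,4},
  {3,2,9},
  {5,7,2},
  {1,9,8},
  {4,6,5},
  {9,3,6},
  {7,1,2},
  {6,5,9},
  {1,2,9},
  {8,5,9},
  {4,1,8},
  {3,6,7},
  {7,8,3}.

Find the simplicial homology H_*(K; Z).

K has 9 vertices, 27 edges, 18 triangles.
rank ∂_0 = 0, rank ∂_1 = 8 ⇒ b_0 = 9 − 0 − 8 = 1; all invariant factors of ∂_1 are 1 so no torsion. So H_0 = Z.
rank ∂_1 = 8, rank ∂_2 = 17 ⇒ b_1 = 27 − 8 − 17 = 2; all invariant factors of ∂_2 are 1 so no torsion. So H_1 = Z^2.
rank ∂_2 = 17, rank ∂_3 = 0 ⇒ b_2 = 18 − 17 − 0 = 1. So H_2 = Z.

H_0 = Z,  H_1 = Z^2,  H_2 = Z.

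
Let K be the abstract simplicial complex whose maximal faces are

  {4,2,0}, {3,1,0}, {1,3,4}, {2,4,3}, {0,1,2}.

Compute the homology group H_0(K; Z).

K has 5 vertices, 10 edges, 5 triangles.
rank ∂_0 = 0, rank ∂_1 = 4 ⇒ b_0 = 5 − 0 − 4 = 1; all invariant factors of ∂_1 are 1 so no torsion. So H_0 ≅ Z.

H_0 ≅ Z.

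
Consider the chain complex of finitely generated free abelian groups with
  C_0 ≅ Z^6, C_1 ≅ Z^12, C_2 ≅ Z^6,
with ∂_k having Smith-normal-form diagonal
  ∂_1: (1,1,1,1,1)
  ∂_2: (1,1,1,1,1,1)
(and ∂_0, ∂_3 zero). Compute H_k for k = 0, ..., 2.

H_0 ≅ Z,  H_1 ≅ Z,  H_2 = 0.

H_0: b_0 = 6 − 0 − 5 = 1; torsion from ∂_1 factors > 1: none. So H_0 ≅ Z.
H_1: b_1 = 12 − 5 − 6 = 1; torsion from ∂_2 factors > 1: none. So H_1 ≅ Z.
H_2: b_2 = 6 − 6 − 0 = 0; torsion from ∂_3 factors > 1: none. So H_2 ≅ 0.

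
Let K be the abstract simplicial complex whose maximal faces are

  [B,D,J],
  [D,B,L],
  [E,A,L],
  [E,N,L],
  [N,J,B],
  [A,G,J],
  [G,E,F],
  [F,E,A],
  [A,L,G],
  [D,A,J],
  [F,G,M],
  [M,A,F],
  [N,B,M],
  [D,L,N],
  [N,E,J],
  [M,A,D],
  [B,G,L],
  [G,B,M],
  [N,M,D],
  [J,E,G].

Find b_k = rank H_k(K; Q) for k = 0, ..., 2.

b_0 = 1, b_1 = 1, b_2 = 0.

Fix the vertex order A < B < D < E < F < G < J < L < M < N and write every simplex with vertices in increasing order. Then dim K = 2 and the simplices of K are:

  0-simplices (10): A, B, D, E, F, G, J, L, M, N
  1-simplices (30): AD, AE, AF, AG, AJ, AL, AM, BD, BG, BJ, BL, BM, BN, DJ, DL, DM, DN, EF, EG, EJ, EL, EN, FG, FM, GJ, GL, GM, JN, LN, MN
  2-simplices (20): ADJ, ADM, AEF, AEL, AFM, AGJ, AGL, BDJ, BDL, BGL, BGM, BJN, BMN, DLN, DMN, EFG, EGJ, EJN, ELN, FGM

so the chain groups are C_0 ≅ Z^10, C_1 ≅ Z^30, C_2 ≅ Z^20.

The boundary map ∂_1: C_1 → C_0 is given by ∂[p,q] = [q] − [p].
As a 10×30 matrix over Z this has rank 9, with invariant factors (1,1,1,1,1,1,1,1,1).

∂_2: C_2 → C_1 sends each 2-simplex [p,q,r] to [q,r] − [p,r] + [p,q]. For instance
  ∂AFM = FM − AM + AF,
  ∂BDJ = DJ − BJ + BD.
This gives a 30×20 integer matrix of rank 20; reducing to Smith normal form yields diagonal entries (1,1,1,1,1,1,1,1,1,1,1,1,1,1,1,1,1,1,1,2).

Computing H_k = (kernel of ∂_k) / (image of ∂_{k+1}):

  H_0: rank C_0 − rank ∂_1 = 10 − 9 = 1, and the invariant factors of ∂_1 are all 1, so H_0 = Z.
  H_1: rank ker ∂_1 − rank ∂_2 = (30 − 9) − 20 = 1, and ∂_2 has invariant factor 2 > 1, so H_1 = Z ⊕ Z/2.
  H_2: rank ker ∂_2 − rank ∂_3 = (20 − 20) − 0 = 0, and there is no ∂_3, so H_2 = 0.

Hence the Betti numbers are b_0 = 1, b_1 = 1, b_2 = 0.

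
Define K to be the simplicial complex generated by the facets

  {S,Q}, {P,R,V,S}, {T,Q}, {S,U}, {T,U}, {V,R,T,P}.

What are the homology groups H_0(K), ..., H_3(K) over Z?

H_0 = Z,  H_1 = Z^2,  H_2 = 0,  H_3 = 0.

Order the vertices as P < Q < R < S < T < U < V. Listing each simplex with vertices in this order, K has dimension 3 with simplices:

  0-simplices (7): P, Q, R, S, T, U, V
  1-simplices (13): PR, PS, PT, PV, QS, QT, RS, RT, RV, SU, SV, TU, TV
  2-simplices (7): PRS, PRT, PRV, PSV, PTV, RSV, RTV
  3-simplices (2): PRSV, PRTV

Hence C_0 ≅ Z^7, C_1 ≅ Z^13, C_2 ≅ Z^7, C_3 ≅ Z^2.

Boundary ∂_1: C_1 → C_0 maps an edge to its endpoints' difference, ∂[p,q] = q − p.
The resulting 7×13 matrix has rank 6, and its Smith normal form has invariant factors (1,1,1,1,1,1).

Boundary ∂_2: C_2 → C_1 sends each 2-simplex [p,q,r] to [q,r] − [p,r] + [p,q]. For instance
  ∂PRS = RS − PS + PR,
  ∂PTV = TV − PV + PT.
This gives a 13×7 integer matrix of rank 5; reducing to Smith normal form yields diagonal entries (1,1,1,1,1).

∂_3: C_3 → C_2 sends each 3-simplex σ to the alternating sum Σ_i (−1)^i (σ with its i-th vertex removed). For instance
  ∂PRSV = RSV − PSV + PRV − PRS,
  ∂PRTV = RTV − PTV + PRV − PRT.
This gives a 7×2 integer matrix of rank 2; reducing to Smith normal form yields diagonal entries (1,1).

Now H_k = ker ∂_k / im ∂_{k+1}, so:

  H_0: rank C_0 − rank ∂_1 = 7 − 6 = 1, and the invariant factors of ∂_1 are all 1, so H_0 = Z.
  H_1: rank ker ∂_1 − rank ∂_2 = (13 − 6) − 5 = 2, and the invariant factors of ∂_2 are all 1, so H_1 = Z^2.
  H_2: rank ker ∂_2 − rank ∂_3 = (7 − 5) − 2 = 0, and the invariant factors of ∂_3 are all 1, so H_2 = 0.
  H_3: rank ker ∂_3 − rank ∂_4 = (2 − 2) − 0 = 0, and there is no ∂_4, so H_3 = 0.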